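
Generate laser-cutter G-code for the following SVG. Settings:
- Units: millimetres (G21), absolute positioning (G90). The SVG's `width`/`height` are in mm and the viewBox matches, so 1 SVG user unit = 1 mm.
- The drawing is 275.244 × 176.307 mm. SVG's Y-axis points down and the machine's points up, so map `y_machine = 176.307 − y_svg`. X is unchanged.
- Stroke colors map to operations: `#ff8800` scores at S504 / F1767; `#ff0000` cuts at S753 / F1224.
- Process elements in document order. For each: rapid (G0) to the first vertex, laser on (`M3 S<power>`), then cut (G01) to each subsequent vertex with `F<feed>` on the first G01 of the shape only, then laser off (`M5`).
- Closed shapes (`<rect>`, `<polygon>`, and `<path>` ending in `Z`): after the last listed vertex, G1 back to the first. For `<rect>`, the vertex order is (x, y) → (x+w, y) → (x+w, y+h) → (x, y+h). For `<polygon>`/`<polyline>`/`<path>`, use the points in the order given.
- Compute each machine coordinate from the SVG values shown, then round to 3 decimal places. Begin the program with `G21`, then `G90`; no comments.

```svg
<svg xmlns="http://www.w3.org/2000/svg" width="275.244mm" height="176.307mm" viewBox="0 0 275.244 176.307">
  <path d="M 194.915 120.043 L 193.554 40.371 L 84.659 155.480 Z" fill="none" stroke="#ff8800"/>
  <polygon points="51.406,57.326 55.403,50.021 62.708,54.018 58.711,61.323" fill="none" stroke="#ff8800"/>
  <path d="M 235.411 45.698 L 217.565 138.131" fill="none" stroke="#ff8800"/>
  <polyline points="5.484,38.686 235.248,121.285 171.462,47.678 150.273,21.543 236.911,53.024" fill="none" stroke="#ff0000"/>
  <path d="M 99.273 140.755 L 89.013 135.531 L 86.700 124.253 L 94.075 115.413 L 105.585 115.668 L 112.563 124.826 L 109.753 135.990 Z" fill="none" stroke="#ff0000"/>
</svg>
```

1 u = 1 mm; y_m = 176.307 − y.

[1] `<path>` closed polygon, #ff8800→score S504 F1767: (194.915,56.264) → (193.554,135.936) → (84.659,20.827) → (194.915,56.264) (closed)

[2] `<polygon>` regular polygon, #ff8800→score S504 F1767: (51.406,118.981) → (55.403,126.286) → (62.708,122.289) → (58.711,114.984) → (51.406,118.981) (closed)

[3] `<path>` line segment, #ff8800→score S504 F1767: (235.411,130.609) → (217.565,38.176)

[4] `<polyline>` open polyline, #ff0000→cut S753 F1224: (5.484,137.621) → (235.248,55.022) → (171.462,128.629) → (150.273,154.764) → (236.911,123.283)

[5] `<path>` regular polygon, #ff0000→cut S753 F1224: (99.273,35.552) → (89.013,40.776) → (86.700,52.054) → (94.075,60.894) → (105.585,60.639) → (112.563,51.481) → (109.753,40.317) → (99.273,35.552) (closed)

G21
G90
G0 X194.915 Y56.264
M3 S504
G01 X193.554 Y135.936 F1767
G01 X84.659 Y20.827
G01 X194.915 Y56.264
M5
G0 X51.406 Y118.981
M3 S504
G01 X55.403 Y126.286 F1767
G01 X62.708 Y122.289
G01 X58.711 Y114.984
G01 X51.406 Y118.981
M5
G0 X235.411 Y130.609
M3 S504
G01 X217.565 Y38.176 F1767
M5
G0 X5.484 Y137.621
M3 S753
G01 X235.248 Y55.022 F1224
G01 X171.462 Y128.629
G01 X150.273 Y154.764
G01 X236.911 Y123.283
M5
G0 X99.273 Y35.552
M3 S753
G01 X89.013 Y40.776 F1224
G01 X86.700 Y52.054
G01 X94.075 Y60.894
G01 X105.585 Y60.639
G01 X112.563 Y51.481
G01 X109.753 Y40.317
G01 X99.273 Y35.552
M5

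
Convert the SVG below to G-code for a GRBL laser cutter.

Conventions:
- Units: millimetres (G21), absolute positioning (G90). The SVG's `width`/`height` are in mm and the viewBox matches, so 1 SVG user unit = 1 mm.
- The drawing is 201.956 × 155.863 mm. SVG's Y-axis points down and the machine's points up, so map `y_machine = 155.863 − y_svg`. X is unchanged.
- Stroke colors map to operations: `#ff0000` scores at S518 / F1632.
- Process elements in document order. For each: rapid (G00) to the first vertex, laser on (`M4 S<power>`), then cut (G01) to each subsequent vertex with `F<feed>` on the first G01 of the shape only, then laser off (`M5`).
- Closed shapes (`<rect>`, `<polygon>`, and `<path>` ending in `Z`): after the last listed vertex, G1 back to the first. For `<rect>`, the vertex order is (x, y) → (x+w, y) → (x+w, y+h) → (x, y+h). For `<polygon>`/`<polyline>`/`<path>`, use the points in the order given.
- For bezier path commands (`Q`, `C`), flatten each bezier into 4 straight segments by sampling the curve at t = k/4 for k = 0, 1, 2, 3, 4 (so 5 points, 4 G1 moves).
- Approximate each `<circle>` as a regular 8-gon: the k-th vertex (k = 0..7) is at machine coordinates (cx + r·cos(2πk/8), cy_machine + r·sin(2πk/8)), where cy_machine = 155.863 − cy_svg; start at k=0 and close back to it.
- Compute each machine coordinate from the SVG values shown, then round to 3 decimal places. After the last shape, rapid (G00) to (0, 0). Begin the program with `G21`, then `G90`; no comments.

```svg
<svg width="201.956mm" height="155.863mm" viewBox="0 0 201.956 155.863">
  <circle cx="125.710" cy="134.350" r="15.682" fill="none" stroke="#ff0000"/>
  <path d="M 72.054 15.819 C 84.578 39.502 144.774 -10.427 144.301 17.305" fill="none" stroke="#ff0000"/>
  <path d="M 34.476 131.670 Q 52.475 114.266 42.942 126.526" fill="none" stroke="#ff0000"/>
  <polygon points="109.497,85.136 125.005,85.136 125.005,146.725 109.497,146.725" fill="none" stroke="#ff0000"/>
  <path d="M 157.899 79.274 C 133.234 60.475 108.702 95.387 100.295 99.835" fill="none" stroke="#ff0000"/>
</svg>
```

G21
G90
G00 X141.392 Y21.513
M4 S518
G01 X136.799 Y32.602 F1632
G01 X125.710 Y37.195
G01 X114.621 Y32.602
G01 X110.028 Y21.513
G01 X114.621 Y10.424
G01 X125.710 Y5.831
G01 X136.799 Y10.424
G01 X141.392 Y21.513
M5
G00 X72.054 Y140.044
M4 S518
G01 X88.693 Y133.720 F1632
G01 X113.051 Y140.819
G01 X134.973 Y147.159
G01 X144.301 Y138.558
M5
G00 X34.476 Y24.193
M4 S518
G01 X41.755 Y31.041 F1632
G01 X45.592 Y34.181
G01 X45.988 Y33.613
G01 X42.942 Y29.337
M5
G00 X109.497 Y70.727
M4 S518
G01 X125.005 Y70.727 F1632
G01 X125.005 Y9.138
G01 X109.497 Y9.138
G01 X109.497 Y70.727
M5
G00 X157.899 Y76.589
M4 S518
G01 X139.675 Y81.933 F1632
G01 X123.000 Y75.026
G01 X109.374 Y63.761
G01 X100.295 Y56.028
M5
G00 X0.000 Y0.000

1 u = 1 mm; y_m = 155.863 − y.

[1] `<circle>` circle, #ff0000→score S518 F1632: (141.392,21.513) → (136.799,32.602) → (125.710,37.195) → (114.621,32.602) → (110.028,21.513) → (114.621,10.424) → (125.710,5.831) → (136.799,10.424) → (141.392,21.513) (closed)

[2] `<path>` cubic bezier, #ff0000→score S518 F1632: (72.054,140.044) → (88.693,133.720) → (113.051,140.819) → (134.973,147.159) → (144.301,138.558)

[3] `<path>` quadratic bezier, #ff0000→score S518 F1632: (34.476,24.193) → (41.755,31.041) → (45.592,34.181) → (45.988,33.613) → (42.942,29.337)

[4] `<polygon>` rectangle, #ff0000→score S518 F1632: (109.497,70.727) → (125.005,70.727) → (125.005,9.138) → (109.497,9.138) → (109.497,70.727) (closed)

[5] `<path>` cubic bezier, #ff0000→score S518 F1632: (157.899,76.589) → (139.675,81.933) → (123.000,75.026) → (109.374,63.761) → (100.295,56.028)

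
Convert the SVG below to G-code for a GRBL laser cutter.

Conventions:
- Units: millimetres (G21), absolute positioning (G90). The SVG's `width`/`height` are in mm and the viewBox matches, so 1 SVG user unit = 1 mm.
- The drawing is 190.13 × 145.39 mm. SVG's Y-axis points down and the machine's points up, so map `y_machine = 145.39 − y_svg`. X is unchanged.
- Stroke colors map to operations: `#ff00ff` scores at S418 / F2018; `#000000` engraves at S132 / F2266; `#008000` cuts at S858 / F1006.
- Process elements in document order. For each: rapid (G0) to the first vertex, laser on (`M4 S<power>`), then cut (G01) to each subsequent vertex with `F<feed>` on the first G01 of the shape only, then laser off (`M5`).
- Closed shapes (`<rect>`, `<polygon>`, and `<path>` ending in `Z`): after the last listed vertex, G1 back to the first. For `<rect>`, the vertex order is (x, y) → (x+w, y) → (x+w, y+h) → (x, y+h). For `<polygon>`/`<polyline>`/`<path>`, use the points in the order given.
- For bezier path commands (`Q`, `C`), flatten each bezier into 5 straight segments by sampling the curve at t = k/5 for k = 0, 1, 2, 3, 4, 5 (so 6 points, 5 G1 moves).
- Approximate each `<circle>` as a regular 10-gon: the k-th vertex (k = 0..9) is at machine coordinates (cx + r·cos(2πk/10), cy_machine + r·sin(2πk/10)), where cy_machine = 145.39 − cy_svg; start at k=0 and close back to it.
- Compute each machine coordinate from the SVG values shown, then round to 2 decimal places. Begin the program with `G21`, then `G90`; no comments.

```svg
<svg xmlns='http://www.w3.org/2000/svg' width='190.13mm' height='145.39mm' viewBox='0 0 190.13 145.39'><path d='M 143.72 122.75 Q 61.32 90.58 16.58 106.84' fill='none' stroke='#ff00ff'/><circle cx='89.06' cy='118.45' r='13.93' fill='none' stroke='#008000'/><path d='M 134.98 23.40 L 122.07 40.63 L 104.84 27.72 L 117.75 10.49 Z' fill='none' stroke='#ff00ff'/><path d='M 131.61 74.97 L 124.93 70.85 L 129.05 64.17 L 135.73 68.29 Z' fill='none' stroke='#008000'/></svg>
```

viewBox `0 0 190.13 145.39` with mm width/height → 1 unit = 1 mm. Flip: y_m = 145.39 − y_svg.

**Shape 1** — `<path>` quadratic bezier, stroke `#ff00ff` → score (S418, F2018). Control points (SVG): P0=(143.72,122.75), P1=(61.32,90.58), P2=(16.58,106.84); sampled at t=k/5. Machine vertices: (143.72,22.64) → (112.27,33.57) → (83.83,40.63) → (58.40,43.81) → (35.98,43.12) → (16.58,38.55). Open path.

**Shape 2** — `<circle>` circle, stroke `#008000` → cut (S858, F1006). Machine vertices: (102.99,26.94) → (100.33,35.13) → (93.36,40.19) → (84.76,40.19) → (77.79,35.13) → (75.13,26.94) → (77.79,18.75) → (84.76,13.69) → (93.36,13.69) → (100.33,18.75) → (102.99,26.94). Closed: final G1 returns to the first vertex.

**Shape 3** — `<path>` regular polygon, stroke `#ff00ff` → score (S418, F2018). Machine vertices: (134.98,121.99) → (122.07,104.76) → (104.84,117.67) → (117.75,134.90) → (134.98,121.99). Closed: final G1 returns to the first vertex.

**Shape 4** — `<path>` regular polygon, stroke `#008000` → cut (S858, F1006). Machine vertices: (131.61,70.42) → (124.93,74.54) → (129.05,81.22) → (135.73,77.10) → (131.61,70.42). Closed: final G1 returns to the first vertex.

G21
G90
G0 X143.72 Y22.64
M4 S418
G01 X112.27 Y33.57 F2018
G01 X83.83 Y40.63
G01 X58.40 Y43.81
G01 X35.98 Y43.12
G01 X16.58 Y38.55
M5
G0 X102.99 Y26.94
M4 S858
G01 X100.33 Y35.13 F1006
G01 X93.36 Y40.19
G01 X84.76 Y40.19
G01 X77.79 Y35.13
G01 X75.13 Y26.94
G01 X77.79 Y18.75
G01 X84.76 Y13.69
G01 X93.36 Y13.69
G01 X100.33 Y18.75
G01 X102.99 Y26.94
M5
G0 X134.98 Y121.99
M4 S418
G01 X122.07 Y104.76 F2018
G01 X104.84 Y117.67
G01 X117.75 Y134.90
G01 X134.98 Y121.99
M5
G0 X131.61 Y70.42
M4 S858
G01 X124.93 Y74.54 F1006
G01 X129.05 Y81.22
G01 X135.73 Y77.10
G01 X131.61 Y70.42
M5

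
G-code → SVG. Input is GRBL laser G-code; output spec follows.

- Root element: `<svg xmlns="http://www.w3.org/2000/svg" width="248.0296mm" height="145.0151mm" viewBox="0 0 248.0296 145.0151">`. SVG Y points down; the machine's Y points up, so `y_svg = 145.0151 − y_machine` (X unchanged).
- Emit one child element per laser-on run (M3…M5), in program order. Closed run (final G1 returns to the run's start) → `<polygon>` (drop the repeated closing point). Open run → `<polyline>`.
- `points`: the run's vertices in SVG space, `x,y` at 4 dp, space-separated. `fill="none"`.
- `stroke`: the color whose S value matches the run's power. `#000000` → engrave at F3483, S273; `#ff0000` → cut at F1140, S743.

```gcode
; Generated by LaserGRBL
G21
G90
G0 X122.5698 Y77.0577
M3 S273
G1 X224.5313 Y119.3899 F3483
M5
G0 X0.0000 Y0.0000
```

Each laser-on run becomes one SVG element. Flip Y back into SVG space with y_svg = 145.0151 − y_machine. Every run uses S273, so all elements get stroke `#000000` (engrave).

Run 1: The run is open, so emit a `<polyline>` with points (Y-flipped): 122.5698,67.9574 224.5313,25.6252.

<svg xmlns="http://www.w3.org/2000/svg" width="248.0296mm" height="145.0151mm" viewBox="0 0 248.0296 145.0151">
  <polyline points="122.5698,67.9574 224.5313,25.6252" fill="none" stroke="#000000"/>
</svg>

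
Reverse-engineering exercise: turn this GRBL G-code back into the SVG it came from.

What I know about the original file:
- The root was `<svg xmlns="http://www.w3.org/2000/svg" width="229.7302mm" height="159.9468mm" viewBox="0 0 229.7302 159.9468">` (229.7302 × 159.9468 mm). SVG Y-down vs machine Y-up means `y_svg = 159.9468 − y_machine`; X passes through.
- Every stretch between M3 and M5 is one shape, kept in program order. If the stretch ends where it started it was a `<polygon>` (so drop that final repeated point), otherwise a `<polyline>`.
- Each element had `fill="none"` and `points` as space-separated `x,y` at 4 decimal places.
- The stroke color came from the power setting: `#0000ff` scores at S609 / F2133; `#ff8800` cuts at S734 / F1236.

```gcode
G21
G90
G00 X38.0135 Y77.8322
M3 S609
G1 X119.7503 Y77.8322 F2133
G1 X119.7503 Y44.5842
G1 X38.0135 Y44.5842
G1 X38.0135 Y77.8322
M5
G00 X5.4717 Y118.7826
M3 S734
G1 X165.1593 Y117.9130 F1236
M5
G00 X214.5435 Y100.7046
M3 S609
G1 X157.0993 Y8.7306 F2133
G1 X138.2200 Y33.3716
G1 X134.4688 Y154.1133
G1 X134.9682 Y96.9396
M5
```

<svg xmlns="http://www.w3.org/2000/svg" width="229.7302mm" height="159.9468mm" viewBox="0 0 229.7302 159.9468">
  <polygon points="38.0135,82.1146 119.7503,82.1146 119.7503,115.3626 38.0135,115.3626" fill="none" stroke="#0000ff"/>
  <polyline points="5.4717,41.1642 165.1593,42.0338" fill="none" stroke="#ff8800"/>
  <polyline points="214.5435,59.2422 157.0993,151.2162 138.2200,126.5752 134.4688,5.8335 134.9682,63.0072" fill="none" stroke="#0000ff"/>
</svg>

Each laser-on run becomes one SVG element. Flip Y back into SVG space with y_svg = 159.9468 − y_machine.

Run 1: power S609 maps to stroke `#0000ff` (score). The run returns to its start, so emit a `<polygon>` with points (Y-flipped): 38.0135,82.1146 119.7503,82.1146 119.7503,115.3626 38.0135,115.3626.

Run 2: S734 ⇒ cut layer `#ff8800`. The run is open, so emit a `<polyline>` with points (Y-flipped): 5.4717,41.1642 165.1593,42.0338.

Run 3: the run's S609 means `#0000ff` (score). The run is open, so emit a `<polyline>` with points (Y-flipped): 214.5435,59.2422 157.0993,151.2162 138.2200,126.5752 134.4688,5.8335 134.9682,63.0072.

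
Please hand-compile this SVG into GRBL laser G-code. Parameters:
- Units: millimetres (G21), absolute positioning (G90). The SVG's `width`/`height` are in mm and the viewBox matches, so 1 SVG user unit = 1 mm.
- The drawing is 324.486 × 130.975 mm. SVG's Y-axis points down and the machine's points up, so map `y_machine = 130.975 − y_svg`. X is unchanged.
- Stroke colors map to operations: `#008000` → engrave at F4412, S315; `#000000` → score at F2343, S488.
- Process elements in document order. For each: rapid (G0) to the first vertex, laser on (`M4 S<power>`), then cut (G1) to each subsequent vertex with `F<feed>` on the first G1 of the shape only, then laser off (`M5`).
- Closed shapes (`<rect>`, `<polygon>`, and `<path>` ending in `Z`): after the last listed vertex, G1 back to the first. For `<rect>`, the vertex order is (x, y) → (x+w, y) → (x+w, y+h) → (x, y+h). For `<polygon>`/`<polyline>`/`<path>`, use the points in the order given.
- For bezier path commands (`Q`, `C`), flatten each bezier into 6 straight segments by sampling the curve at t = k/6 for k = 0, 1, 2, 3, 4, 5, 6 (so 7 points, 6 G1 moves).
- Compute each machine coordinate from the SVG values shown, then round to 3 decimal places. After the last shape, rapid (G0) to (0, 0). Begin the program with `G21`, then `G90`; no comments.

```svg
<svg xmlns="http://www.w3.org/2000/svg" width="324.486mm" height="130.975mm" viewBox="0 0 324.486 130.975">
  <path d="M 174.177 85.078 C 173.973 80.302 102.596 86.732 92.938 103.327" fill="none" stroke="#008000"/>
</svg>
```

G21
G90
G0 X174.177 Y45.897
M4 S315
G1 X168.759 Y47.356 F4412
G1 X155.171 Y46.976
G1 X137.103 Y44.787
G1 X118.247 Y40.816
G1 X102.295 Y35.094
G1 X92.938 Y27.648
M5
G0 X0.000 Y0.000

viewBox `0 0 324.486 130.975` with mm width/height → 1 unit = 1 mm. Flip: y_m = 130.975 − y_svg.

**Shape 1** — `<path>` cubic bezier, stroke `#008000` → engrave (S315, F4412). Control points (SVG): P0=(174.177,85.078), P1=(173.973,80.302), P2=(102.596,86.732), P3=(92.938,103.327); sampled at t=k/6. Machine vertices: (174.177,45.897) → (168.759,47.356) → (155.171,46.976) → (137.103,44.787) → (118.247,40.816) → (102.295,35.094) → (92.938,27.648). Open path.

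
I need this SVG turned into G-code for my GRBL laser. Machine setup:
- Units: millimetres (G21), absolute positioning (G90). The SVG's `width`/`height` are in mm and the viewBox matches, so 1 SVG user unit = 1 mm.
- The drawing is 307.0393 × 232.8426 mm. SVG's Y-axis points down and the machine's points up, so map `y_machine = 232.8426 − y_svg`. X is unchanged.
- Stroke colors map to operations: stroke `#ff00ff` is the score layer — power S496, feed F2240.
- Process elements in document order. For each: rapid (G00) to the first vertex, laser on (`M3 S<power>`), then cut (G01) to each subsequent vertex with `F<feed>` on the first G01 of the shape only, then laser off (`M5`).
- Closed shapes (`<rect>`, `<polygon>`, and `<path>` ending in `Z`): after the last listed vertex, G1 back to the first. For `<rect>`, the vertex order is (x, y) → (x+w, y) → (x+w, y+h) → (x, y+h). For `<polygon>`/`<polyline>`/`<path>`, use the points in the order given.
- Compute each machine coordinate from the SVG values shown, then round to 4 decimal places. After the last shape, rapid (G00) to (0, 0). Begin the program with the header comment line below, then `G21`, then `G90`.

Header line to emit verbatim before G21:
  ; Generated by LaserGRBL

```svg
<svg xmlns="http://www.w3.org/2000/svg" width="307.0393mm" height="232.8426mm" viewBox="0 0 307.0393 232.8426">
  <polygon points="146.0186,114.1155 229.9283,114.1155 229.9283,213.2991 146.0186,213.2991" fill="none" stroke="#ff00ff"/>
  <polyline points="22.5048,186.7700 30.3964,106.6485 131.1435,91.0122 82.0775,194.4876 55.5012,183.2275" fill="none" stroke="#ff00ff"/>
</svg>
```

; Generated by LaserGRBL
G21
G90
G00 X146.0186 Y118.7271
M3 S496
G01 X229.9283 Y118.7271 F2240
G01 X229.9283 Y19.5435
G01 X146.0186 Y19.5435
G01 X146.0186 Y118.7271
M5
G00 X22.5048 Y46.0726
M3 S496
G01 X30.3964 Y126.1941 F2240
G01 X131.1435 Y141.8304
G01 X82.0775 Y38.3550
G01 X55.5012 Y49.6151
M5
G00 X0.0000 Y0.0000

Since the viewBox matches the mm dimensions, user units are millimetres directly. The only transform is the Y-flip y_m = 232.8426 − y_svg.

Shape 1 is a rectangle drawn with `<polygon>`. Its stroke #ff00ff means score at S496, F2240. After flipping Y the toolpath is (146.0186,118.7271) → (229.9283,118.7271) → (229.9283,19.5435) → (146.0186,19.5435) → (146.0186,118.7271), returning to the start.

Shape 2 is a open polyline drawn with `<polyline>`. Its stroke #ff00ff means score at S496, F2240. After flipping Y the toolpath is (22.5048,46.0726) → (30.3964,126.1941) → (131.1435,141.8304) → (82.0775,38.3550) → (55.5012,49.6151).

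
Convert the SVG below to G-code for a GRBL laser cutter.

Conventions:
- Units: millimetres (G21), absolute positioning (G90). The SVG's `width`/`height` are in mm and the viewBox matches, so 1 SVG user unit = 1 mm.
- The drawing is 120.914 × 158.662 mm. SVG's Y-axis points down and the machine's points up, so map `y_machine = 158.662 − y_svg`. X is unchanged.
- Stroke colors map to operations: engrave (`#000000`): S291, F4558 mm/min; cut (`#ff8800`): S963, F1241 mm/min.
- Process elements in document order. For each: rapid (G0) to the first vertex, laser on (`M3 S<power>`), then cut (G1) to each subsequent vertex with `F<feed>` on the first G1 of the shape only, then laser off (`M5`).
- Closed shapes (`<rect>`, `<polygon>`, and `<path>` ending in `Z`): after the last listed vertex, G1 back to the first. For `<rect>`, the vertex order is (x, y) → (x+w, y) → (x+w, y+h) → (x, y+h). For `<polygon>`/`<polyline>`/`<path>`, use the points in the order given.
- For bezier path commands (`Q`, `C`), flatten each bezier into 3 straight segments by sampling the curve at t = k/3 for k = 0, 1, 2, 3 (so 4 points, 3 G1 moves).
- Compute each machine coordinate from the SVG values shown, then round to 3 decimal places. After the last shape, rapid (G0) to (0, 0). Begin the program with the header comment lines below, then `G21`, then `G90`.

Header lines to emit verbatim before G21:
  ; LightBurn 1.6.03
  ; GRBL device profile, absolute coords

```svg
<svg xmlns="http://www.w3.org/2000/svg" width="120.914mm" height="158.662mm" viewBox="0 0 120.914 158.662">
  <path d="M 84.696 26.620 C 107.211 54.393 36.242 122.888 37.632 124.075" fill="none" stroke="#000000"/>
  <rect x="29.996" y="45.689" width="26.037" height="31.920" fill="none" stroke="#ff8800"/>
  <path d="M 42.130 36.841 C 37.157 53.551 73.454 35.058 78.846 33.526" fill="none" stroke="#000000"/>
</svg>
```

; LightBurn 1.6.03
; GRBL device profile, absolute coords
G21
G90
G0 X84.696 Y132.042
M3 S291
G1 X82.192 Y94.696 F4558
G1 X54.219 Y54.209
G1 X37.632 Y34.587
M5
G0 X29.996 Y112.973
M3 S963
G1 X56.033 Y112.973 F1241
G1 X56.033 Y81.053
G1 X29.996 Y81.053
G1 X29.996 Y112.973
M5
G0 X42.130 Y121.821
M3 S291
G1 X48.241 Y114.913 F4558
G1 X65.825 Y119.882
G1 X78.846 Y125.136
M5
G0 X0.000 Y0.000

1 u = 1 mm; y_m = 158.662 − y.

[1] `<path>` cubic bezier, #000000→engrave S291 F4558: (84.696,132.042) → (82.192,94.696) → (54.219,54.209) → (37.632,34.587)

[2] `<rect>` rectangle, #ff8800→cut S963 F1241: (29.996,112.973) → (56.033,112.973) → (56.033,81.053) → (29.996,81.053) → (29.996,112.973) (closed)

[3] `<path>` cubic bezier, #000000→engrave S291 F4558: (42.130,121.821) → (48.241,114.913) → (65.825,119.882) → (78.846,125.136)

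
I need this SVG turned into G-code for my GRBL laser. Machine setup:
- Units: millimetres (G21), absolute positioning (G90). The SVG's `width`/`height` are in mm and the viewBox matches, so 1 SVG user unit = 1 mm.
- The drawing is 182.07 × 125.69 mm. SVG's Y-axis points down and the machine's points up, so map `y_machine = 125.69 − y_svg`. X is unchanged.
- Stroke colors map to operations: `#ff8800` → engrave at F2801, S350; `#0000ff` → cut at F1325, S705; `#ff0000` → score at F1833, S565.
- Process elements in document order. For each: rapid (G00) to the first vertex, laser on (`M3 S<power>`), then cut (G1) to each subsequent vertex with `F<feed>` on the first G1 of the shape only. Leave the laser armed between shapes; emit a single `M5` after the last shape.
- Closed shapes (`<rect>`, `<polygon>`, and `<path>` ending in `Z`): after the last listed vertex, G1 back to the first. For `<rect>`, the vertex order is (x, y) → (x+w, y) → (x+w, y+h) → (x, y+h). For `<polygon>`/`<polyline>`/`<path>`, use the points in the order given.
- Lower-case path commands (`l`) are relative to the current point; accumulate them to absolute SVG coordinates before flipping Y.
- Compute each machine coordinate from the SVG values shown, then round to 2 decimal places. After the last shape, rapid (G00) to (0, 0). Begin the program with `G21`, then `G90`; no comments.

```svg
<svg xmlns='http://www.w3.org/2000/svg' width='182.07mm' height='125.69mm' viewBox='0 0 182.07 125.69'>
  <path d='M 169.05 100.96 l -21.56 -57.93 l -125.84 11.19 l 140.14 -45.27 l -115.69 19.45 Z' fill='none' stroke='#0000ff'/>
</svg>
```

G21
G90
G00 X169.05 Y24.73
M3 S705
G1 X147.49 Y82.66 F1325
G1 X21.65 Y71.47
G1 X161.79 Y116.74
G1 X46.10 Y97.29
G1 X169.05 Y24.73
M5
G00 X0.00 Y0.00

viewBox `0 0 182.07 125.69` with mm width/height → 1 unit = 1 mm. Flip: y_m = 125.69 − y_svg.

**Shape 1** — `<path>` closed polygon, stroke `#0000ff` → cut (S705, F1325). Machine vertices: (169.05,24.73) → (147.49,82.66) → (21.65,71.47) → (161.79,116.74) → (46.10,97.29) → (169.05,24.73). Closed: final G1 returns to the first vertex.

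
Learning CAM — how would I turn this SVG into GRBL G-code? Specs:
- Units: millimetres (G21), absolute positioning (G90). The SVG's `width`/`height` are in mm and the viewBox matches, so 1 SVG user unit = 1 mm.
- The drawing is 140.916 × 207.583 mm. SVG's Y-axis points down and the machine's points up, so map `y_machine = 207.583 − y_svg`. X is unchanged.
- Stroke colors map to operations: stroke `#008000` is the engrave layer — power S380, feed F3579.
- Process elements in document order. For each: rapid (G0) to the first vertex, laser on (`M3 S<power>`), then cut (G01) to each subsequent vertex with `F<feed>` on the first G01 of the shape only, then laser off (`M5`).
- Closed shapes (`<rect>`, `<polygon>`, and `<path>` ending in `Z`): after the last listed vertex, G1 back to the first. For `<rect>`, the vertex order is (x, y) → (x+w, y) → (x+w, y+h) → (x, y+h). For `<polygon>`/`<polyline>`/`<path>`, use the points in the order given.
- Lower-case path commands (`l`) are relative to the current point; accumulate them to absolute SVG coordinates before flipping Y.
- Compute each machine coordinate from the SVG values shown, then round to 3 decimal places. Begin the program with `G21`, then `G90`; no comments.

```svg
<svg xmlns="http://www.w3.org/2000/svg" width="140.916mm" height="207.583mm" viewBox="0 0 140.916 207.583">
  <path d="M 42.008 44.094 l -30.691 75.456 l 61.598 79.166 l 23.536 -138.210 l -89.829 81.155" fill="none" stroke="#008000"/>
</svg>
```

Since the viewBox matches the mm dimensions, user units are millimetres directly. The only transform is the Y-flip y_m = 207.583 − y_svg.

Shape 1 is a open polyline drawn with `<path>`. Its stroke #008000 means engrave at S380, F3579. After flipping Y the toolpath is (42.008,163.489) → (11.317,88.033) → (72.915,8.867) → (96.451,147.077) → (6.622,65.922).

G21
G90
G0 X42.008 Y163.489
M3 S380
G01 X11.317 Y88.033 F3579
G01 X72.915 Y8.867
G01 X96.451 Y147.077
G01 X6.622 Y65.922
M5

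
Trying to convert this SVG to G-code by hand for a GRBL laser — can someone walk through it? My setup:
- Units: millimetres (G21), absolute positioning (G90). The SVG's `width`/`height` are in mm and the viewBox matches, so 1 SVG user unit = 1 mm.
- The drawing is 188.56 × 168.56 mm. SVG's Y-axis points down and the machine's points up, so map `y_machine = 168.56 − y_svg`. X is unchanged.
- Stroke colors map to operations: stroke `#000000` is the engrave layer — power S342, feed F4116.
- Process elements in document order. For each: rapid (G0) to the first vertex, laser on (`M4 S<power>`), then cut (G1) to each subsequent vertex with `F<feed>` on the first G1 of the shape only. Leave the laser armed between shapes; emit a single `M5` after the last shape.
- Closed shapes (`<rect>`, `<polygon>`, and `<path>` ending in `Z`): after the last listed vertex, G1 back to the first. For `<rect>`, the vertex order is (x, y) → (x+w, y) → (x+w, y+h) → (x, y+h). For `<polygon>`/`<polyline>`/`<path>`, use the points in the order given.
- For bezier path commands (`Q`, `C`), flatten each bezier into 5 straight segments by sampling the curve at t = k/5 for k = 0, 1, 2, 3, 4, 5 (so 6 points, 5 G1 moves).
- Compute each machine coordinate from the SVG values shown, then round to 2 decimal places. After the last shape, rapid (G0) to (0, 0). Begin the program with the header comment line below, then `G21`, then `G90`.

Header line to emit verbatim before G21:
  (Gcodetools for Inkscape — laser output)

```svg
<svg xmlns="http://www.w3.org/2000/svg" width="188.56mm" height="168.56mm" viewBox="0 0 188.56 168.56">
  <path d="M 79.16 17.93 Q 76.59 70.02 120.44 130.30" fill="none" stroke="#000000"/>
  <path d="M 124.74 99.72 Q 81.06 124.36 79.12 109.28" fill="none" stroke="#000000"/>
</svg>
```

Since the viewBox matches the mm dimensions, user units are millimetres directly. The only transform is the Y-flip y_m = 168.56 − y_svg.

Shape 1 is a quadratic bezier drawn with `<path>`. Its stroke #000000 means engrave at S342, F4116. After flipping Y the toolpath is (79.16,150.63) → (79.99,129.47) → (84.53,107.65) → (92.79,85.17) → (104.76,62.04) → (120.44,38.26).

Shape 2 is a quadratic bezier drawn with `<path>`. Its stroke #000000 means engrave at S342, F4116. After flipping Y the toolpath is (124.74,68.84) → (108.94,60.57) → (96.47,55.48) → (87.35,53.57) → (81.57,54.84) → (79.12,59.28).

(Gcodetools for Inkscape — laser output)
G21
G90
G0 X79.16 Y150.63
M4 S342
G1 X79.99 Y129.47 F4116
G1 X84.53 Y107.65
G1 X92.79 Y85.17
G1 X104.76 Y62.04
G1 X120.44 Y38.26
G0 X124.74 Y68.84
M4 S342
G1 X108.94 Y60.57 F4116
G1 X96.47 Y55.48
G1 X87.35 Y53.57
G1 X81.57 Y54.84
G1 X79.12 Y59.28
M5
G0 X0.00 Y0.00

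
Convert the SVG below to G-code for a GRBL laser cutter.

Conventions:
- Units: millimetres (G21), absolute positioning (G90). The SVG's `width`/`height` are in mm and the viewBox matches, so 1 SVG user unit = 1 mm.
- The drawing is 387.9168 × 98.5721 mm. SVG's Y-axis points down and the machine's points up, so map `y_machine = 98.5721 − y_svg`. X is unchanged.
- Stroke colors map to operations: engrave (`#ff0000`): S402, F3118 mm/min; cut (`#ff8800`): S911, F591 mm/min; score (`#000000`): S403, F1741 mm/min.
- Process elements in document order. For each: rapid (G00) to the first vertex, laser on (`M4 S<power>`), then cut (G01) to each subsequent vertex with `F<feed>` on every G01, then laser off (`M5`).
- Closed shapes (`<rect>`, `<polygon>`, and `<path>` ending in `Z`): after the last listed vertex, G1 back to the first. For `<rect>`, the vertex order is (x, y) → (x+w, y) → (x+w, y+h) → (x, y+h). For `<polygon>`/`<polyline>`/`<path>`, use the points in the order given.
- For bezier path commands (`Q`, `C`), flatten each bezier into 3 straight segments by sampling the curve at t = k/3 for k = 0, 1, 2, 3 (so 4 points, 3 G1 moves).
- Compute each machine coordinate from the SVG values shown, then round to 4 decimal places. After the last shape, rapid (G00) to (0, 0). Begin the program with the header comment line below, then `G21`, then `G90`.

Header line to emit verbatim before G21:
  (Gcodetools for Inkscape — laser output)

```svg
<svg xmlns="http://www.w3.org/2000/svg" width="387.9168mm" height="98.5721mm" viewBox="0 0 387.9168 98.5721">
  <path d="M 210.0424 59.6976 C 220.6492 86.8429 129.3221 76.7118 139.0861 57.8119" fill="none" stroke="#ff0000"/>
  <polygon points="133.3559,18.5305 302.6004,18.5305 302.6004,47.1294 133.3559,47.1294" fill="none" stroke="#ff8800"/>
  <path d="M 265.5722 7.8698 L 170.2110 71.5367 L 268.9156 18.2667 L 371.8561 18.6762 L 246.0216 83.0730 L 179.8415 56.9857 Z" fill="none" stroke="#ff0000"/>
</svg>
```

1 u = 1 mm; y_m = 98.5721 − y.

[1] `<path>` cubic bezier, #ff0000→engrave S402 F3118: (210.0424,38.8745) → (194.1907,23.0988) → (155.4997,25.8391) → (139.0861,40.7602)

[2] `<polygon>` rectangle, #ff8800→cut S911 F591: (133.3559,80.0416) → (302.6004,80.0416) → (302.6004,51.4427) → (133.3559,51.4427) → (133.3559,80.0416) (closed)

[3] `<path>` closed polygon, #ff0000→engrave S402 F3118: (265.5722,90.7023) → (170.2110,27.0354) → (268.9156,80.3054) → (371.8561,79.8959) → (246.0216,15.4991) → (179.8415,41.5864) → (265.5722,90.7023) (closed)

(Gcodetools for Inkscape — laser output)
G21
G90
G00 X210.0424 Y38.8745
M4 S402
G01 X194.1907 Y23.0988 F3118
G01 X155.4997 Y25.8391 F3118
G01 X139.0861 Y40.7602 F3118
M5
G00 X133.3559 Y80.0416
M4 S911
G01 X302.6004 Y80.0416 F591
G01 X302.6004 Y51.4427 F591
G01 X133.3559 Y51.4427 F591
G01 X133.3559 Y80.0416 F591
M5
G00 X265.5722 Y90.7023
M4 S402
G01 X170.2110 Y27.0354 F3118
G01 X268.9156 Y80.3054 F3118
G01 X371.8561 Y79.8959 F3118
G01 X246.0216 Y15.4991 F3118
G01 X179.8415 Y41.5864 F3118
G01 X265.5722 Y90.7023 F3118
M5
G00 X0.0000 Y0.0000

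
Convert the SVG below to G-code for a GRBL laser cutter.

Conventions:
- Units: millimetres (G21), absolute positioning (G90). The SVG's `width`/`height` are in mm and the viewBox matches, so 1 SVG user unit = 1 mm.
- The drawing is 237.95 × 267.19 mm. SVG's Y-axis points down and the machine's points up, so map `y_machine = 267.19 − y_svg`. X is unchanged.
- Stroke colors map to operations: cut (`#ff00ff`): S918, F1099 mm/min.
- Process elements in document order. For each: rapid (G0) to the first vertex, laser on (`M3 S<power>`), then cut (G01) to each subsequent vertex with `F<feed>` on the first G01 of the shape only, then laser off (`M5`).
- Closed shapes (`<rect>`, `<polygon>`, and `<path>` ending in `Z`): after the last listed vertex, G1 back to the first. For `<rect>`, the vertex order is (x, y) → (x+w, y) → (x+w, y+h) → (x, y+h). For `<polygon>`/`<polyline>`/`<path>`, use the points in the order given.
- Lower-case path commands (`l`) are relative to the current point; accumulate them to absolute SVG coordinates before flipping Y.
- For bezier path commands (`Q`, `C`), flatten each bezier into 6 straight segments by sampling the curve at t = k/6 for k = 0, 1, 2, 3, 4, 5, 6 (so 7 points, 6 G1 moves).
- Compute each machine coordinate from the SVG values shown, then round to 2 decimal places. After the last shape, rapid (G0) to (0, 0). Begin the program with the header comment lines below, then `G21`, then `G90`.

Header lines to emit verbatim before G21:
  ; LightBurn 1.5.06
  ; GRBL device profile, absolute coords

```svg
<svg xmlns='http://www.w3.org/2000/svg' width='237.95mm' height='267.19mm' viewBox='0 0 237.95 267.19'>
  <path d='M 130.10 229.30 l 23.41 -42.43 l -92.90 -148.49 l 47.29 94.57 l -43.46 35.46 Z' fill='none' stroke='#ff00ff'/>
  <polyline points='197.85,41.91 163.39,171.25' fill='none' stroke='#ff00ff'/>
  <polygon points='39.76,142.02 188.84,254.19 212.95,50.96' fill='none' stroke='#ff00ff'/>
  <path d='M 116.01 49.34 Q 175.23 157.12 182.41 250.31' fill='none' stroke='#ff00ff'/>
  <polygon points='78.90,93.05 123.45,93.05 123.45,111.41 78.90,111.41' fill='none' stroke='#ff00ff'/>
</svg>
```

; LightBurn 1.5.06
; GRBL device profile, absolute coords
G21
G90
G0 X130.10 Y37.89
M3 S918
G01 X153.51 Y80.32 F1099
G01 X60.61 Y228.81
G01 X107.90 Y134.24
G01 X64.44 Y98.78
G01 X130.10 Y37.89
M5
G0 X197.85 Y225.28
M3 S918
G01 X163.39 Y95.94 F1099
M5
G0 X39.76 Y125.17
M3 S918
G01 X188.84 Y13.00 F1099
G01 X212.95 Y216.23
G01 X39.76 Y125.17
M5
G0 X116.01 Y217.85
M3 S918
G01 X134.30 Y182.33 F1099
G01 X149.71 Y147.62
G01 X162.22 Y113.72
G01 X171.84 Y80.63
G01 X178.57 Y48.35
G01 X182.41 Y16.88
M5
G0 X78.90 Y174.14
M3 S918
G01 X123.45 Y174.14 F1099
G01 X123.45 Y155.78
G01 X78.90 Y155.78
G01 X78.90 Y174.14
M5
G0 X0.00 Y0.00

viewBox `0 0 237.95 267.19` with mm width/height → 1 unit = 1 mm. Flip: y_m = 267.19 − y_svg.

**Shape 1** — `<path>` closed polygon, stroke `#ff00ff` → cut (S918, F1099). Machine vertices: (130.10,37.89) → (153.51,80.32) → (60.61,228.81) → (107.90,134.24) → (64.44,98.78) → (130.10,37.89). Closed: final G1 returns to the first vertex.

**Shape 2** — `<polyline>` line segment, stroke `#ff00ff` → cut (S918, F1099). Machine vertices: (197.85,225.28) → (163.39,95.94). Open path.

**Shape 3** — `<polygon>` closed polygon, stroke `#ff00ff` → cut (S918, F1099). Machine vertices: (39.76,125.17) → (188.84,13.00) → (212.95,216.23) → (39.76,125.17). Closed: final G1 returns to the first vertex.

**Shape 4** — `<path>` quadratic bezier, stroke `#ff00ff` → cut (S918, F1099). Control points (SVG): P0=(116.01,49.34), P1=(175.23,157.12), P2=(182.41,250.31); sampled at t=k/6. Machine vertices: (116.01,217.85) → (134.30,182.33) → (149.71,147.62) → (162.22,113.72) → (171.84,80.63) → (178.57,48.35) → (182.41,16.88). Open path.

**Shape 5** — `<polygon>` rectangle, stroke `#ff00ff` → cut (S918, F1099). Machine vertices: (78.90,174.14) → (123.45,174.14) → (123.45,155.78) → (78.90,155.78) → (78.90,174.14). Closed: final G1 returns to the first vertex.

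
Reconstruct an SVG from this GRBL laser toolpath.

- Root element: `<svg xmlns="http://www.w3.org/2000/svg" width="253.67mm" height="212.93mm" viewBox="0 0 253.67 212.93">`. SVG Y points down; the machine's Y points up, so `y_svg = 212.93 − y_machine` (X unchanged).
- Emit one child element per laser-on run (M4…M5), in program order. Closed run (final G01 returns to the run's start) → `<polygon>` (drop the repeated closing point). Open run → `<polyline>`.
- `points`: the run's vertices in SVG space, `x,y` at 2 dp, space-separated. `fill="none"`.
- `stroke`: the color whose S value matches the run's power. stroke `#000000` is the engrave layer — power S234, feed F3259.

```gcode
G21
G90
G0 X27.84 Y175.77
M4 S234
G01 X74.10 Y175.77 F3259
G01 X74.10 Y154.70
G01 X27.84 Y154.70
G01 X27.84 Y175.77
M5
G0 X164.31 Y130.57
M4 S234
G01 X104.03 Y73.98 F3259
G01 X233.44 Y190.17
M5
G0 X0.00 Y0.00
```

Machine Y-up, SVG Y-down with viewBox height 212.93, so y_svg = 212.93 − y_machine; X carries over. Every run uses S234, so all elements get stroke `#000000` (engrave).

Run 1: The run returns to its start, so emit a `<polygon>` with points (Y-flipped): 27.84,37.16 74.10,37.16 74.10,58.23 27.84,58.23.

Run 2: The run is open, so emit a `<polyline>` with points (Y-flipped): 164.31,82.36 104.03,138.95 233.44,22.76.

<svg xmlns="http://www.w3.org/2000/svg" width="253.67mm" height="212.93mm" viewBox="0 0 253.67 212.93">
  <polygon points="27.84,37.16 74.10,37.16 74.10,58.23 27.84,58.23" fill="none" stroke="#000000"/>
  <polyline points="164.31,82.36 104.03,138.95 233.44,22.76" fill="none" stroke="#000000"/>
</svg>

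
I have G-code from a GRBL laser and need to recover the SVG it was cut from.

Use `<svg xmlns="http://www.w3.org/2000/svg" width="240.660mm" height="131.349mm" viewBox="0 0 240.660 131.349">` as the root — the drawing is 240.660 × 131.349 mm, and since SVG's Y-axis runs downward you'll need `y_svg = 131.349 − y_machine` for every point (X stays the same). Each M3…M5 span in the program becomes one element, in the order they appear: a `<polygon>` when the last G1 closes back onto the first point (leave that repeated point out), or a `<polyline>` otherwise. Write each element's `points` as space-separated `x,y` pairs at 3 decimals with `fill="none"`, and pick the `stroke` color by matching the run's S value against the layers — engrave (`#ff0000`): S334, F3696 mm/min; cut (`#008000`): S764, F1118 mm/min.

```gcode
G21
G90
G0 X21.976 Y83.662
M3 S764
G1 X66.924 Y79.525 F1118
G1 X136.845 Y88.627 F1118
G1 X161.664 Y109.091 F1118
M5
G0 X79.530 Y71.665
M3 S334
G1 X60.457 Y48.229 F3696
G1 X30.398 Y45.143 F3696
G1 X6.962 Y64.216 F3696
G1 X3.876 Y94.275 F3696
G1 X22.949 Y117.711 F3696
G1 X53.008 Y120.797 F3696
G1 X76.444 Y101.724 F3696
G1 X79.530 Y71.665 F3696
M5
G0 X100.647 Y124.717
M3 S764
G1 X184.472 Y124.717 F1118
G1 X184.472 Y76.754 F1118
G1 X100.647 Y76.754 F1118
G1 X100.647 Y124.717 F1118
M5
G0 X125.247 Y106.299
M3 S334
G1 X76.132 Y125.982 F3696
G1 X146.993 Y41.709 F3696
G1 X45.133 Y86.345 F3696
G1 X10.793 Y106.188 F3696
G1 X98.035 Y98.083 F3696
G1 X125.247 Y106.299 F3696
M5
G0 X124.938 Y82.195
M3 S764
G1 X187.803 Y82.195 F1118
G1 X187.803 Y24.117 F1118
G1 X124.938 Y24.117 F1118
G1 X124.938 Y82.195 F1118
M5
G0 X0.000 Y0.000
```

y_svg = 131.349 − y_m.

[1] S764→`#008000` (cut); open run; points: 21.976,47.687 66.924,51.824 136.845,42.722 161.664,22.258

[2] S334→`#ff0000` (engrave); closed run; points: 79.530,59.684 60.457,83.120 30.398,86.206 6.962,67.133 3.876,37.074 22.949,13.638 53.008,10.552 76.444,29.625

[3] S764→`#008000` (cut); closed run; points: 100.647,6.632 184.472,6.632 184.472,54.595 100.647,54.595

[4] S334→`#ff0000` (engrave); closed run; points: 125.247,25.050 76.132,5.367 146.993,89.640 45.133,45.004 10.793,25.161 98.035,33.266

[5] S764→`#008000` (cut); closed run; points: 124.938,49.154 187.803,49.154 187.803,107.232 124.938,107.232

<svg xmlns="http://www.w3.org/2000/svg" width="240.660mm" height="131.349mm" viewBox="0 0 240.660 131.349">
  <polyline points="21.976,47.687 66.924,51.824 136.845,42.722 161.664,22.258" fill="none" stroke="#008000"/>
  <polygon points="79.530,59.684 60.457,83.120 30.398,86.206 6.962,67.133 3.876,37.074 22.949,13.638 53.008,10.552 76.444,29.625" fill="none" stroke="#ff0000"/>
  <polygon points="100.647,6.632 184.472,6.632 184.472,54.595 100.647,54.595" fill="none" stroke="#008000"/>
  <polygon points="125.247,25.050 76.132,5.367 146.993,89.640 45.133,45.004 10.793,25.161 98.035,33.266" fill="none" stroke="#ff0000"/>
  <polygon points="124.938,49.154 187.803,49.154 187.803,107.232 124.938,107.232" fill="none" stroke="#008000"/>
</svg>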